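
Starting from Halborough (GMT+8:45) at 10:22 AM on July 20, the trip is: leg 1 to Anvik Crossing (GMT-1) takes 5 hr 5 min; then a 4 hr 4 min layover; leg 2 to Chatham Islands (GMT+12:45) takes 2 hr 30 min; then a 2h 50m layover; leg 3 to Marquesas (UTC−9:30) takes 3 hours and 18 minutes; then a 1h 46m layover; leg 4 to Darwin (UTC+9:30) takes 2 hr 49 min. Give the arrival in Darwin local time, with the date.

Convert departure to UTC: 10:22 AM − 8:45 = 1:37 AM UTC on Jul 20.
Add 5 hours and 5 minutes leg 1 → 6:42 AM UTC.
Add 4 hours 4 minutes layover in Anvik Crossing → 10:46 AM UTC.
Add 2 hours and 30 minutes leg 2 → 1:16 PM UTC.
Add 2 hours 50 minutes layover in Chatham Islands → 4:06 PM UTC.
Add 3 hours 18 minutes leg 3 → 7:24 PM UTC.
Add 1 hour 46 minutes layover in Marquesas → 9:10 PM UTC.
Add 2 hours and 49 minutes leg 4 → 11:59 PM UTC.
Darwin is UTC+9:30, so local arrival = 11:59 PM + 9:30 = 9:29 AM on Jul 21.

9:29 AM on July 21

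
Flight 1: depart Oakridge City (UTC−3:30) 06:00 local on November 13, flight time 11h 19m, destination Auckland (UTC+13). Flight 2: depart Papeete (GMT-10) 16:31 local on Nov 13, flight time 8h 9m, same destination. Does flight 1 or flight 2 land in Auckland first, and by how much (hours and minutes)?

the first, by 13 hours 51 minutes

Flight 1 in UTC: 06:00 + 3:30 = 09:30 on Nov 13.
+11 hours 19 minutes → arrive 20:49 UTC on Nov 13.
Flight 2 in UTC: 16:31 + 10:00 = 02:31 on Nov 14.
+8 hours and 9 minutes → arrive 10:40 UTC on Nov 14.
Flight 1 lands earlier by 13 hours 51 minutes.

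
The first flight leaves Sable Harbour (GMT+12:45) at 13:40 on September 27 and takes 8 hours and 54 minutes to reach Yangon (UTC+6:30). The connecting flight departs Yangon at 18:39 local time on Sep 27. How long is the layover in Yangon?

2 hours 20 minutes

Convert departure to UTC: 13:40 − 12:45 = 00:55 UTC on Sep 27.
Add 8 hours 54 minutes flight time → 09:49 UTC.
Yangon is UTC+6:30, so local arrival = 09:49 + 6:30 = 16:19 on Sep 27.
Layover = 18:39 − 16:19 = 2 hours 20 minutes.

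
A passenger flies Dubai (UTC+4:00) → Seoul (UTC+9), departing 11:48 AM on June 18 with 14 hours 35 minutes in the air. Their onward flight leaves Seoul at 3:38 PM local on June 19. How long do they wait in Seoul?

Convert departure to UTC: 11:48 AM − 4:00 = 7:48 AM UTC on Jun 18.
Add 14 hours 35 minutes flight time → 10:23 PM UTC.
Seoul is UTC+9:00, so local arrival = 10:23 PM + 9:00 = 7:23 AM on Jun 19.
Layover = 3:38 PM − 7:23 AM = 8 hours 15 minutes.

8 hours 15 minutes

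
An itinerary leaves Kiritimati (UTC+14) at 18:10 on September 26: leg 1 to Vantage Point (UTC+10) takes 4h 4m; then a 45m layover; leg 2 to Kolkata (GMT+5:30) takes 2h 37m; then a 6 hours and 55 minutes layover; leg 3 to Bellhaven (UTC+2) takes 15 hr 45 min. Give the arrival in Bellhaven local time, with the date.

12:16 on September 27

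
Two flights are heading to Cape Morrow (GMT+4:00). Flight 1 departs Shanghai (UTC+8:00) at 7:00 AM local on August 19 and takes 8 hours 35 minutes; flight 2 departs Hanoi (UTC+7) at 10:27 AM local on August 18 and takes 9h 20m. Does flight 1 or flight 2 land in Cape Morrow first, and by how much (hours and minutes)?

Flight 1 in UTC: 7:00 AM − 8:00 = 11:00 PM on Aug 18.
+8 hours and 35 minutes → arrive 7:35 AM UTC on Aug 19.
Flight 2 in UTC: 10:27 AM − 7:00 = 3:27 AM on Aug 18.
+9 hours and 20 minutes → arrive 12:47 PM UTC on Aug 18.
Flight 2 lands earlier by 18 hours 48 minutes.

the second, by 18 hours 48 minutes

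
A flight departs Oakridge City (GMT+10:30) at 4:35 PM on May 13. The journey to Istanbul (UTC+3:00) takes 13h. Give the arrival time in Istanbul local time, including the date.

Convert departure to UTC: 4:35 PM − 10:30 = 6:05 AM UTC on May 13.
Add 13 hours travel time → 7:05 PM UTC.
Istanbul is UTC+3:00, so local arrival = 7:05 PM + 3:00 = 10:05 PM on May 13.

10:05 PM on May 13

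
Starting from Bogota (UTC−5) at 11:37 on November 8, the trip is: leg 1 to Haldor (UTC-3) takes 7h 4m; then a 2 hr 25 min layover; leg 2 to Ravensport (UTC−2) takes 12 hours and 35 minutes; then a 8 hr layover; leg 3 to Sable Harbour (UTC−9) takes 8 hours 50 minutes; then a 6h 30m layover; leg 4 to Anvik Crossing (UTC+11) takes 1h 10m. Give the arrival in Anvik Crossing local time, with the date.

02:11 on November 11

Convert departure to UTC: 11:37 + 5:00 = 16:37 UTC on Nov 8.
Add 7 hours 4 minutes leg 1 → 23:41 UTC.
Add 2 hours and 25 minutes layover in Haldor → 02:06 UTC (Nov 9).
Add 12 hours and 35 minutes leg 2 → 14:41 UTC.
Add 8 hours layover in Ravensport → 22:41 UTC.
Add 8 hours and 50 minutes leg 3 → 07:31 UTC (Nov 10).
Add 6 hours 30 minutes layover in Sable Harbour → 14:01 UTC.
Add 1 hour and 10 minutes leg 4 → 15:11 UTC.
Anvik Crossing is UTC+11:00, so local arrival = 15:11 + 11:00 = 02:11 on Nov 11.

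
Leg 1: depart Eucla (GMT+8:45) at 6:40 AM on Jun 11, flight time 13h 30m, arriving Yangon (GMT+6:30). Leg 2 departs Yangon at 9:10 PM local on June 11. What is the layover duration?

3 hours 15 minutes

Convert departure to UTC: 6:40 AM − 8:45 = 9:55 PM UTC on Jun 10.
Add 13 hours and 30 minutes flight time → 11:25 AM UTC (Jun 11).
Yangon is UTC+6:30, so local arrival = 11:25 AM + 6:30 = 5:55 PM on Jun 11.
Layover = 9:10 PM − 5:55 PM = 3 hours 15 minutes.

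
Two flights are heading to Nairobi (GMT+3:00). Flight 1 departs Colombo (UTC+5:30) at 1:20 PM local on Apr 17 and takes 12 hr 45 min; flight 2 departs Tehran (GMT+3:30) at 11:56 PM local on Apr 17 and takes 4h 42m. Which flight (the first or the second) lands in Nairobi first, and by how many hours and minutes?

Flight 1 in UTC: 1:20 PM − 5:30 = 7:50 AM on Apr 17.
+12 hours 45 minutes → arrive 8:35 PM UTC on Apr 17.
Flight 2 in UTC: 11:56 PM − 3:30 = 8:26 PM on Apr 17.
+4 hours 42 minutes → arrive 1:08 AM UTC on Apr 18.
Flight 1 lands earlier by 4 hours 33 minutes.

the first, by 4 hours 33 minutes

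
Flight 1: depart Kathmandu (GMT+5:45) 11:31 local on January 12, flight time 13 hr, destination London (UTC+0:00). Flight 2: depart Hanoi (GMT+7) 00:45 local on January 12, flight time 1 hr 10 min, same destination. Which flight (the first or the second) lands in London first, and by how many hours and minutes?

Flight 1 in UTC: 11:31 − 5:45 = 05:46 on Jan 12.
+13 hours → arrive 18:46 UTC on Jan 12.
Flight 2 in UTC: 00:45 − 7:00 = 17:45 on Jan 11.
+1 hour 10 minutes → arrive 18:55 UTC on Jan 11.
Flight 2 lands earlier by 23 hours 51 minutes.

the second, by 23 hours 51 minutes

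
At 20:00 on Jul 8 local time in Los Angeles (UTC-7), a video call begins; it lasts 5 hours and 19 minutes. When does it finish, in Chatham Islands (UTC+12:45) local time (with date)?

21:04 on Jul 9

Chatham Islands is 19:45 ahead of Los Angeles.
After 5 hours and 19 minutes it is 01:19 (Jul 9) in Los Angeles.
Shift by the zone difference: 01:19 + 19:45 = 21:04 on Jul 9 in Chatham Islands.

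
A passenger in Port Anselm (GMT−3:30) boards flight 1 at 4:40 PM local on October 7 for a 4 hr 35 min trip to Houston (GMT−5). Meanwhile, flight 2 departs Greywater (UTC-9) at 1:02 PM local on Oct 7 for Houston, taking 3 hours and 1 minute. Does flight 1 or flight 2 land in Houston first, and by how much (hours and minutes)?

the first, by 18 minutes

Flight 1 in UTC: 4:40 PM + 3:30 = 8:10 PM on Oct 7.
+4 hours and 35 minutes → arrive 12:45 AM UTC on Oct 8.
Flight 2 in UTC: 1:02 PM + 9:00 = 10:02 PM on Oct 7.
+3 hours and 1 minute → arrive 1:03 AM UTC on Oct 8.
Flight 1 lands earlier by 18 minutes.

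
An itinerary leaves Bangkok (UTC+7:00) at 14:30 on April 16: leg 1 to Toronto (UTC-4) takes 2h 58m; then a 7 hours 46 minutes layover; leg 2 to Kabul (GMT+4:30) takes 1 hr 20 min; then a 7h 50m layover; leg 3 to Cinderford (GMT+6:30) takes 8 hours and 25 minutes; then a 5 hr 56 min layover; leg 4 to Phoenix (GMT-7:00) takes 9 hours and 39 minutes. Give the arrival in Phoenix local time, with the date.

20:24 on April 17

Convert departure to UTC: 14:30 − 7:00 = 07:30 UTC on Apr 16.
Add 2 hours 58 minutes leg 1 → 10:28 UTC.
Add 7 hours 46 minutes layover in Toronto → 18:14 UTC.
Add 1 hour 20 minutes leg 2 → 19:34 UTC.
Add 7 hours 50 minutes layover in Kabul → 03:24 UTC (Apr 17).
Add 8 hours 25 minutes leg 3 → 11:49 UTC.
Add 5 hours 56 minutes layover in Cinderford → 17:45 UTC.
Add 9 hours 39 minutes leg 4 → 03:24 UTC (Apr 18).
Phoenix is UTC−7:00, so local arrival = 03:24 − 7:00 = 20:24 on Apr 17.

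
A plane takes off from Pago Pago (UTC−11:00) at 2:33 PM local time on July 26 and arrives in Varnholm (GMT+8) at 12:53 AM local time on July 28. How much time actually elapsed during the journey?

15 hours 20 minutes

Departure in UTC: 2:33 PM + 11:00 = 1:33 AM on Jul 27.
Arrival in UTC: 12:53 AM − 8:00 = 4:53 PM on Jul 27.
Elapsed = 4:53 PM − 1:33 AM = 15 hours 20 minutes.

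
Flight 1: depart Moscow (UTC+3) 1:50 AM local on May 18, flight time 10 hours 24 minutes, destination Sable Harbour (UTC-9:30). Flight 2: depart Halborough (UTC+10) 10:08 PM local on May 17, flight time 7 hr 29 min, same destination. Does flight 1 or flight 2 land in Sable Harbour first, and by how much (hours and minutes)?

the second, by 13 hours 37 minutes

Flight 1 in UTC: 1:50 AM − 3:00 = 10:50 PM on May 17.
+10 hours 24 minutes → arrive 9:14 AM UTC on May 18.
Flight 2 in UTC: 10:08 PM − 10:00 = 12:08 PM on May 17.
+7 hours 29 minutes → arrive 7:37 PM UTC on May 17.
Flight 2 lands earlier by 13 hours 37 minutes.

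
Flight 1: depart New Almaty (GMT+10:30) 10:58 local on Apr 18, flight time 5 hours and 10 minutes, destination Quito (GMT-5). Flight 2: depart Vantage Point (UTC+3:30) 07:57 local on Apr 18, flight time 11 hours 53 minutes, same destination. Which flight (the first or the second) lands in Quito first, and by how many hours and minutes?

Flight 1 in UTC: 10:58 − 10:30 = 00:28 on Apr 18.
+5 hours 10 minutes → arrive 05:38 UTC on Apr 18.
Flight 2 in UTC: 07:57 − 3:30 = 04:27 on Apr 18.
+11 hours and 53 minutes → arrive 16:20 UTC on Apr 18.
Flight 1 lands earlier by 10 hours 42 minutes.

the first, by 10 hours 42 minutes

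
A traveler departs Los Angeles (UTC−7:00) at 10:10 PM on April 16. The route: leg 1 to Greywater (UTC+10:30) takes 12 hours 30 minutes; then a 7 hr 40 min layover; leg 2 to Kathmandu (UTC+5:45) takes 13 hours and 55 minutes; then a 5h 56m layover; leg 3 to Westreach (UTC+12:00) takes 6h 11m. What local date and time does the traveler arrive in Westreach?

Convert departure to UTC: 10:10 PM + 7:00 = 5:10 AM UTC on Apr 17.
Add 12 hours and 30 minutes leg 1 → 5:40 PM UTC.
Add 7 hours 40 minutes layover in Greywater → 1:20 AM UTC (Apr 18).
Add 13 hours 55 minutes leg 2 → 3:15 PM UTC.
Add 5 hours 56 minutes layover in Kathmandu → 9:11 PM UTC.
Add 6 hours 11 minutes leg 3 → 3:22 AM UTC (Apr 19).
Westreach is UTC+12:00, so local arrival = 3:22 AM + 12:00 = 3:22 PM on Apr 19.

3:22 PM on Apr 19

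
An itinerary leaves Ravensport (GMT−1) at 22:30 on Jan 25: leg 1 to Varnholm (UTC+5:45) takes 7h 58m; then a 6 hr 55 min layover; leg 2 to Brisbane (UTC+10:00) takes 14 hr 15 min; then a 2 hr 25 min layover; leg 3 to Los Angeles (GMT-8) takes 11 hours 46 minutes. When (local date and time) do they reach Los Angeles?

Convert departure to UTC: 22:30 + 1:00 = 23:30 UTC on Jan 25.
Add 7 hours and 58 minutes leg 1 → 07:28 UTC (Jan 26).
Add 6 hours 55 minutes layover in Varnholm → 14:23 UTC.
Add 14 hours and 15 minutes leg 2 → 04:38 UTC (Jan 27).
Add 2 hours 25 minutes layover in Brisbane → 07:03 UTC.
Add 11 hours and 46 minutes leg 3 → 18:49 UTC.
Los Angeles is UTC−8:00, so local arrival = 18:49 − 8:00 = 10:49 on Jan 27.

10:49 on Jan 27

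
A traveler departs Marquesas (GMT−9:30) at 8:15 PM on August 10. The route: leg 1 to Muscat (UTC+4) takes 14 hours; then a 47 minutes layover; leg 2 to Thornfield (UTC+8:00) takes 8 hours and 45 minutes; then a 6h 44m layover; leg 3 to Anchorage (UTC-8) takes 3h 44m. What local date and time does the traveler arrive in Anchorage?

Convert departure to UTC: 8:15 PM + 9:30 = 5:45 AM UTC on Aug 11.
Add 14 hours leg 1 → 7:45 PM UTC.
Add 47 minutes layover in Muscat → 8:32 PM UTC.
Add 8 hours and 45 minutes leg 2 → 5:17 AM UTC (Aug 12).
Add 6 hours 44 minutes layover in Thornfield → 12:01 PM UTC.
Add 3 hours 44 minutes leg 3 → 3:45 PM UTC.
Anchorage is UTC−8:00, so local arrival = 3:45 PM − 8:00 = 7:45 AM on Aug 12.

7:45 AM on August 12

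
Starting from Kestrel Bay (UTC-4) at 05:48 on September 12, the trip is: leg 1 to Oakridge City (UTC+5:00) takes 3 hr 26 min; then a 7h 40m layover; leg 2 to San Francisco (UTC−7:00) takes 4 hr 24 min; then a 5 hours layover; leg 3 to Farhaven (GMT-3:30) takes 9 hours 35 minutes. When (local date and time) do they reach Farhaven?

12:23 on Sep 13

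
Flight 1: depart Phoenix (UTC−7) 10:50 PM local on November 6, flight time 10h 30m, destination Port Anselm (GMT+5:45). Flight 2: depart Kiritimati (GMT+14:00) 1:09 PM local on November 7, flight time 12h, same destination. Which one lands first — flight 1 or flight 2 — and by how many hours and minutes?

the second, by 5 hours 11 minutes

Flight 1 in UTC: 10:50 PM + 7:00 = 5:50 AM on Nov 7.
+10 hours 30 minutes → arrive 4:20 PM UTC on Nov 7.
Flight 2 in UTC: 1:09 PM − 14:00 = 11:09 PM on Nov 6.
+12 hours → arrive 11:09 AM UTC on Nov 7.
Flight 2 lands earlier by 5 hours 11 minutes.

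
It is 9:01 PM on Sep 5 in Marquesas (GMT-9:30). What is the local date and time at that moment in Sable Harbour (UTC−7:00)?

In UTC: 9:01 PM + 9:30 = 6:31 AM on Sep 6.
Sable Harbour is UTC−7:00: 6:31 AM − 7:00 = 11:31 PM on Sep 5.

11:31 PM on September 5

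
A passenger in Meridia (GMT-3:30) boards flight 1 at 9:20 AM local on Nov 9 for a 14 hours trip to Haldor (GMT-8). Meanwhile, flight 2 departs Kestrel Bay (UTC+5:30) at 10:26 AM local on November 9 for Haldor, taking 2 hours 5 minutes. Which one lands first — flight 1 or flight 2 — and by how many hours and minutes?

the second, by 19 hours 49 minutes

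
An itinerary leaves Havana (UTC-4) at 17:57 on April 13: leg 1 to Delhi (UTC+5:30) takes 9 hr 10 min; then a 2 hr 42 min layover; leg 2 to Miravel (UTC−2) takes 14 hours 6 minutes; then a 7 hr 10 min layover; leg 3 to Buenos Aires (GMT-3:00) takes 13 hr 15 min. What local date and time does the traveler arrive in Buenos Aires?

17:20 on April 15

Convert departure to UTC: 17:57 + 4:00 = 21:57 UTC on Apr 13.
Add 9 hours 10 minutes leg 1 → 07:07 UTC (Apr 14).
Add 2 hours 42 minutes layover in Delhi → 09:49 UTC.
Add 14 hours 6 minutes leg 2 → 23:55 UTC.
Add 7 hours 10 minutes layover in Miravel → 07:05 UTC (Apr 15).
Add 13 hours and 15 minutes leg 3 → 20:20 UTC.
Buenos Aires is UTC−3:00, so local arrival = 20:20 − 3:00 = 17:20 on Apr 15.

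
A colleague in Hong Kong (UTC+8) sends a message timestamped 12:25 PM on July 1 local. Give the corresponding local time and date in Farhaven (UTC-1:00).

3:25 AM on July 1

In UTC: 12:25 PM − 8:00 = 4:25 AM on Jul 1.
Farhaven is UTC−1:00: 4:25 AM − 1:00 = 3:25 AM on Jul 1.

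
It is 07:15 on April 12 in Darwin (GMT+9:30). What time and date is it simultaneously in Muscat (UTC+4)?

01:45 on April 12

Muscat is 5:30 behind Darwin.
Shift by the zone difference: 07:15 − 5:30 = 01:45 on Apr 12 in Muscat.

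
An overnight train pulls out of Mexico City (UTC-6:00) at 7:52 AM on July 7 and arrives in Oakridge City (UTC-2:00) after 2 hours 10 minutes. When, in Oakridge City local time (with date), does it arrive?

2:02 PM on Jul 7

Convert departure to UTC: 7:52 AM + 6:00 = 1:52 PM UTC on Jul 7.
Add 2 hours 10 minutes travel time → 4:02 PM UTC.
Oakridge City is UTC−2:00, so local arrival = 4:02 PM − 2:00 = 2:02 PM on Jul 7.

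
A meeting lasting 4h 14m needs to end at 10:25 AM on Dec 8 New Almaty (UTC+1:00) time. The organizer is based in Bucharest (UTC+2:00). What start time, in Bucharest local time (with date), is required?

7:11 AM on Dec 8

Target end time in UTC: 10:25 AM − 1:00 = 9:25 AM on Dec 8.
Subtract 4 hours and 14 minutes → start 5:11 AM UTC on Dec 8.
Bucharest is UTC+2:00: 5:11 AM + 2:00 = 7:11 AM on Dec 8.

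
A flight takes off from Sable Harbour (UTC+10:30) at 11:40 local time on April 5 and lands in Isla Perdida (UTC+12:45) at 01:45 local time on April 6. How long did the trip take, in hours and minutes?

11 hours 50 minutes

Isla Perdida is 2:15 ahead of Sable Harbour.
Clock-face elapsed time (ignoring zones) is 14 hours 5 minutes.
Actual elapsed = 14 hours 5 minutes − 2:15 = 11 hours 50 minutes.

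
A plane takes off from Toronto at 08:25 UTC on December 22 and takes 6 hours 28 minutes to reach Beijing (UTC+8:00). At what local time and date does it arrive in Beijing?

22:53 on December 22

Departure is given in UTC: 08:25 on Dec 22.
Add 6 hours and 28 minutes → 14:53 UTC.
Beijing is UTC+8:00: 14:53 + 8:00 = 22:53 on Dec 22.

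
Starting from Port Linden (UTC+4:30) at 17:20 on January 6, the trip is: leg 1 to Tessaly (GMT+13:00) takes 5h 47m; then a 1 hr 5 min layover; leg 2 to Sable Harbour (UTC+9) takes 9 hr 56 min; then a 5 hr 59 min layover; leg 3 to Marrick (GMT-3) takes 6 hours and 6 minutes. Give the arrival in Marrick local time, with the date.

Convert departure to UTC: 17:20 − 4:30 = 12:50 UTC on Jan 6.
Add 5 hours and 47 minutes leg 1 → 18:37 UTC.
Add 1 hour and 5 minutes layover in Tessaly → 19:42 UTC.
Add 9 hours 56 minutes leg 2 → 05:38 UTC (Jan 7).
Add 5 hours 59 minutes layover in Sable Harbour → 11:37 UTC.
Add 6 hours and 6 minutes leg 3 → 17:43 UTC.
Marrick is UTC−3:00, so local arrival = 17:43 − 3:00 = 14:43 on Jan 7.

14:43 on January 7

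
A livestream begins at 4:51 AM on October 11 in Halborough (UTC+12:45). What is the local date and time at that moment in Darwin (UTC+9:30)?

Darwin is 3:15 behind Halborough.
Shift by the zone difference: 4:51 AM − 3:15 = 1:36 AM on Oct 11 in Darwin.

1:36 AM on October 11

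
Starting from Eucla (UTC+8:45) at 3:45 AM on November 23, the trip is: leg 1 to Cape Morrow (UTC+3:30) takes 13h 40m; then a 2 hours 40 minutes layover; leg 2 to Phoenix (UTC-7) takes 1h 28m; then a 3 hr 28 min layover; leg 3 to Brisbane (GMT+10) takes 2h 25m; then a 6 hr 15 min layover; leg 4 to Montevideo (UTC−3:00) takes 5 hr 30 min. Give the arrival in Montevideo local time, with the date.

3:26 AM on November 24

Convert departure to UTC: 3:45 AM − 8:45 = 7:00 PM UTC on Nov 22.
Add 13 hours and 40 minutes leg 1 → 8:40 AM UTC (Nov 23).
Add 2 hours and 40 minutes layover in Cape Morrow → 11:20 AM UTC.
Add 1 hour 28 minutes leg 2 → 12:48 PM UTC.
Add 3 hours 28 minutes layover in Phoenix → 4:16 PM UTC.
Add 2 hours 25 minutes leg 3 → 6:41 PM UTC.
Add 6 hours and 15 minutes layover in Brisbane → 12:56 AM UTC (Nov 24).
Add 5 hours and 30 minutes leg 4 → 6:26 AM UTC.
Montevideo is UTC−3:00, so local arrival = 6:26 AM − 3:00 = 3:26 AM on Nov 24.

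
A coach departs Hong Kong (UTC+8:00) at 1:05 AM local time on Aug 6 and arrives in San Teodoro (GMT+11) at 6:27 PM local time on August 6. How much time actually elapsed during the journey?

Departure in UTC: 1:05 AM − 8:00 = 5:05 PM on Aug 5.
Arrival in UTC: 6:27 PM − 11:00 = 7:27 AM on Aug 6.
Elapsed = 7:27 AM − 5:05 PM (+1 day) = 14 hours 22 minutes.

14 hours 22 minutes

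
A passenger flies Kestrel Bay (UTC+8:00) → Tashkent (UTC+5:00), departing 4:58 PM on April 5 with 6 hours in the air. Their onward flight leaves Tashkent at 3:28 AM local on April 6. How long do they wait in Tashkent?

Convert departure to UTC: 4:58 PM − 8:00 = 8:58 AM UTC on Apr 5.
Add 6 hours flight time → 2:58 PM UTC.
Tashkent is UTC+5:00, so local arrival = 2:58 PM + 5:00 = 7:58 PM on Apr 5.
Layover = 3:28 AM − 7:58 PM (+1 day) = 7 hours 30 minutes.

7 hours 30 minutes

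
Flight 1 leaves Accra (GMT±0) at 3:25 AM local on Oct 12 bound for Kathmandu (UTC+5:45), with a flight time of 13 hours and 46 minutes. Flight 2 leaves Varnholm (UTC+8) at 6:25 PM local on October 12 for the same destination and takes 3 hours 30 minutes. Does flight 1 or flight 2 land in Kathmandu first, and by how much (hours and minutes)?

the second, by 3 hours 16 minutes

Flight 1 departs at 3:25 AM UTC (Oct 12).
+13 hours 46 minutes → arrive 5:11 PM UTC on Oct 12.
Flight 2 in UTC: 6:25 PM − 8:00 = 10:25 AM on Oct 12.
+3 hours and 30 minutes → arrive 1:55 PM UTC on Oct 12.
Flight 2 lands earlier by 3 hours 16 minutes.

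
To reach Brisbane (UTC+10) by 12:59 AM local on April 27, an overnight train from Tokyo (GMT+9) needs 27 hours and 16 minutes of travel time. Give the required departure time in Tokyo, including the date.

8:43 PM on April 25

Target arrival in UTC: 12:59 AM − 10:00 = 2:59 PM on Apr 26.
Subtract 27 hours and 16 minutes → departure 11:43 AM UTC on Apr 25.
Tokyo is UTC+9:00: 11:43 AM + 9:00 = 8:43 PM on Apr 25.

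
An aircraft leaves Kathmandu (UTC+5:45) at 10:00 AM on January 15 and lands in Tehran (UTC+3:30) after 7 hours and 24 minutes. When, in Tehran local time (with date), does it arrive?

3:09 PM on Jan 15

Tehran is 2:15 behind Kathmandu.
After 7 hours and 24 minutes it is 5:24 PM in Kathmandu.
Shift by the zone difference: 5:24 PM − 2:15 = 3:09 PM on Jan 15 in Tehran.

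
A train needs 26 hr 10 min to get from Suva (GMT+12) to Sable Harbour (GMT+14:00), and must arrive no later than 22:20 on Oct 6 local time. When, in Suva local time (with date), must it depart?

Target arrival in UTC: 22:20 − 14:00 = 08:20 on Oct 6.
Subtract 26 hours and 10 minutes → departure 06:10 UTC on Oct 5.
Suva is UTC+12:00: 06:10 + 12:00 = 18:10 on Oct 5.

18:10 on October 5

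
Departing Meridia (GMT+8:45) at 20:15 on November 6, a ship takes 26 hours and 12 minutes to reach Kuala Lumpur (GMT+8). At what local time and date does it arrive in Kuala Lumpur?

21:42 on November 7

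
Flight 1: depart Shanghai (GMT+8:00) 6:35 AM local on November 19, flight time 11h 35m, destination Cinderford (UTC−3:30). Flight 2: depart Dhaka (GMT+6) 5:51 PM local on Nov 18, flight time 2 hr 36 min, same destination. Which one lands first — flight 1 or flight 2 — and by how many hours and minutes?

the second, by 19 hours 43 minutes

Flight 1 in UTC: 6:35 AM − 8:00 = 10:35 PM on Nov 18.
+11 hours 35 minutes → arrive 10:10 AM UTC on Nov 19.
Flight 2 in UTC: 5:51 PM − 6:00 = 11:51 AM on Nov 18.
+2 hours 36 minutes → arrive 2:27 PM UTC on Nov 18.
Flight 2 lands earlier by 19 hours 43 minutes.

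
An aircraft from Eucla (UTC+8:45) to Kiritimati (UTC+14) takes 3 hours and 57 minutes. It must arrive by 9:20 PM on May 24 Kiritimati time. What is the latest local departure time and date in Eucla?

Target arrival in UTC: 9:20 PM − 14:00 = 7:20 AM on May 24.
Subtract 3 hours 57 minutes → departure 3:23 AM UTC on May 24.
Eucla is UTC+8:45: 3:23 AM + 8:45 = 12:08 PM on May 24.

12:08 PM on May 24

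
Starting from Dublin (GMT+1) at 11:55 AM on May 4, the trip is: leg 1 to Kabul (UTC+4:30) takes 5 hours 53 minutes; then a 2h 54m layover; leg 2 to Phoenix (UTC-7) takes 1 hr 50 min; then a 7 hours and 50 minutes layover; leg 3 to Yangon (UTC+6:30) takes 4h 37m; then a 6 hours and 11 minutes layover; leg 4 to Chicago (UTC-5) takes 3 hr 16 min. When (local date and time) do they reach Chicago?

2:26 PM on May 5

Convert departure to UTC: 11:55 AM − 1:00 = 10:55 AM UTC on May 4.
Add 5 hours 53 minutes leg 1 → 4:48 PM UTC.
Add 2 hours and 54 minutes layover in Kabul → 7:42 PM UTC.
Add 1 hour 50 minutes leg 2 → 9:32 PM UTC.
Add 7 hours 50 minutes layover in Phoenix → 5:22 AM UTC (May 5).
Add 4 hours and 37 minutes leg 3 → 9:59 AM UTC.
Add 6 hours and 11 minutes layover in Yangon → 4:10 PM UTC.
Add 3 hours 16 minutes leg 4 → 7:26 PM UTC.
Chicago is UTC−5:00, so local arrival = 7:26 PM − 5:00 = 2:26 PM on May 5.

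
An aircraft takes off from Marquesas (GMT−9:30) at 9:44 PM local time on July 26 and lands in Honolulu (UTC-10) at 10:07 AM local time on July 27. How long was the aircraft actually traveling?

12 hours 53 minutes

Departure in UTC: 9:44 PM + 9:30 = 7:14 AM on Jul 27.
Arrival in UTC: 10:07 AM + 10:00 = 8:07 PM on Jul 27.
Elapsed = 8:07 PM − 7:14 AM = 12 hours 53 minutes.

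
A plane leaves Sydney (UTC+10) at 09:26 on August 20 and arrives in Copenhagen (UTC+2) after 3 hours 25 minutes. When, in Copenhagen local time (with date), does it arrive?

Copenhagen is 8:00 behind Sydney.
After 3 hours and 25 minutes it is 12:51 in Sydney.
Shift by the zone difference: 12:51 − 8:00 = 04:51 on Aug 20 in Copenhagen.

04:51 on Aug 20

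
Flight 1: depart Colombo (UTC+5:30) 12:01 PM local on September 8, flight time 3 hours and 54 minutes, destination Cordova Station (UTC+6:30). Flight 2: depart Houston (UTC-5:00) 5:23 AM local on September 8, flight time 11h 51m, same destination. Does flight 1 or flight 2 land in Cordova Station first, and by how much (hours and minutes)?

the first, by 11 hours 49 minutes

Flight 1 in UTC: 12:01 PM − 5:30 = 6:31 AM on Sep 8.
+3 hours and 54 minutes → arrive 10:25 AM UTC on Sep 8.
Flight 2 in UTC: 5:23 AM + 5:00 = 10:23 AM on Sep 8.
+11 hours and 51 minutes → arrive 10:14 PM UTC on Sep 8.
Flight 1 lands earlier by 11 hours 49 minutes.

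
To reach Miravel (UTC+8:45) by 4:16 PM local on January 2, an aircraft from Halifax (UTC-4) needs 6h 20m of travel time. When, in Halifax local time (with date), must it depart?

9:11 PM on Jan 1

Target arrival in UTC: 4:16 PM − 8:45 = 7:31 AM on Jan 2.
Subtract 6 hours 20 minutes → departure 1:11 AM UTC on Jan 2.
Halifax is UTC−4:00: 1:11 AM − 4:00 = 9:11 PM on Jan 1.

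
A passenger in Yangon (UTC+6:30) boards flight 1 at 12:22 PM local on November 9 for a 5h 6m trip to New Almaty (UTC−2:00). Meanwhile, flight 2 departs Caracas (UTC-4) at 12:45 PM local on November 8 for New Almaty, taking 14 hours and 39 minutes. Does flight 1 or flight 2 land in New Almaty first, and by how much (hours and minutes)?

the second, by 3 hours 34 minutes

Flight 1 in UTC: 12:22 PM − 6:30 = 5:52 AM on Nov 9.
+5 hours and 6 minutes → arrive 10:58 AM UTC on Nov 9.
Flight 2 in UTC: 12:45 PM + 4:00 = 4:45 PM on Nov 8.
+14 hours 39 minutes → arrive 7:24 AM UTC on Nov 9.
Flight 2 lands earlier by 3 hours 34 minutes.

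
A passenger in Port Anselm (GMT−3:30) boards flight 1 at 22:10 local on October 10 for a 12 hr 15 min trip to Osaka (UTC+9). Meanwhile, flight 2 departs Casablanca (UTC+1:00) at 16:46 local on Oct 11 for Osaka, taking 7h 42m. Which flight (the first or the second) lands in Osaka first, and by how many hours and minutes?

the first, by 9 hours 33 minutes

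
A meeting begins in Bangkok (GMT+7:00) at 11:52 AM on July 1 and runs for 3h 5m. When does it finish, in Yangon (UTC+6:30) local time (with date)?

2:27 PM on July 1

Convert start to UTC: 11:52 AM − 7:00 = 4:52 AM UTC on Jul 1.
Add 3 hours 5 minutes duration → 7:57 AM UTC.
Yangon is UTC+6:30, so local end time = 7:57 AM + 6:30 = 2:27 PM on Jul 1.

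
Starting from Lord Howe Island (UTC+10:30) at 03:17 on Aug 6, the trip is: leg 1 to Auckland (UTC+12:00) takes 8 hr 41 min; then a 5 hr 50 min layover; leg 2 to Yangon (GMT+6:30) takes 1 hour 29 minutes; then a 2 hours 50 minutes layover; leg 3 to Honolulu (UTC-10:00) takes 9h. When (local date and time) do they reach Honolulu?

Convert departure to UTC: 03:17 − 10:30 = 16:47 UTC on Aug 5.
Add 8 hours 41 minutes leg 1 → 01:28 UTC (Aug 6).
Add 5 hours 50 minutes layover in Auckland → 07:18 UTC.
Add 1 hour 29 minutes leg 2 → 08:47 UTC.
Add 2 hours 50 minutes layover in Yangon → 11:37 UTC.
Add 9 hours leg 3 → 20:37 UTC.
Honolulu is UTC−10:00, so local arrival = 20:37 − 10:00 = 10:37 on Aug 6.

10:37 on August 6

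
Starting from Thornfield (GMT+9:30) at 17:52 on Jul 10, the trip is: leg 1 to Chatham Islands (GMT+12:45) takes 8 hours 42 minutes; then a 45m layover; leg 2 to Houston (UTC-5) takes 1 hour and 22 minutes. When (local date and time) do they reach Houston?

14:11 on Jul 10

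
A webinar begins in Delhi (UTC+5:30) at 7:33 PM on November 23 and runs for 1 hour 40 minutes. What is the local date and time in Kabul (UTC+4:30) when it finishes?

Convert start to UTC: 7:33 PM − 5:30 = 2:03 PM UTC on Nov 23.
Add 1 hour 40 minutes duration → 3:43 PM UTC.
Kabul is UTC+4:30, so local end time = 3:43 PM + 4:30 = 8:13 PM on Nov 23.

8:13 PM on Nov 23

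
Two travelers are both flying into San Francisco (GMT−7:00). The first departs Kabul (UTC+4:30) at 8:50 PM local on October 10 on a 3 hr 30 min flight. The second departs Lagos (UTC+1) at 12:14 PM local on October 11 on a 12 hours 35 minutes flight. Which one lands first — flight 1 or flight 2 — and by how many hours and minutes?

the first, by 27 hours 59 minutes

Flight 1 in UTC: 8:50 PM − 4:30 = 4:20 PM on Oct 10.
+3 hours 30 minutes → arrive 7:50 PM UTC on Oct 10.
Flight 2 in UTC: 12:14 PM − 1:00 = 11:14 AM on Oct 11.
+12 hours and 35 minutes → arrive 11:49 PM UTC on Oct 11.
Flight 1 lands earlier by 27 hours 59 minutes.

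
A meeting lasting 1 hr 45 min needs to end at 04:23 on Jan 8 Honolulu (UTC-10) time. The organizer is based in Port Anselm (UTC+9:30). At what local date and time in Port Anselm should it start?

Target end time in UTC: 04:23 + 10:00 = 14:23 on Jan 8.
Subtract 1 hour 45 minutes → start 12:38 UTC on Jan 8.
Port Anselm is UTC+9:30: 12:38 + 9:30 = 22:08 on Jan 8.

22:08 on January 8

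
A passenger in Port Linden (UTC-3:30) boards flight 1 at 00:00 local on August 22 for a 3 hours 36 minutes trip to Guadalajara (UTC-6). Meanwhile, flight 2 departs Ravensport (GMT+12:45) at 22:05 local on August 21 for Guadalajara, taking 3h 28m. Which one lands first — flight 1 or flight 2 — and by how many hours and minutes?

Flight 1 in UTC: 00:00 + 3:30 = 03:30 on Aug 22.
+3 hours and 36 minutes → arrive 07:06 UTC on Aug 22.
Flight 2 in UTC: 22:05 − 12:45 = 09:20 on Aug 21.
+3 hours and 28 minutes → arrive 12:48 UTC on Aug 21.
Flight 2 lands earlier by 18 hours 18 minutes.

the second, by 18 hours 18 minutes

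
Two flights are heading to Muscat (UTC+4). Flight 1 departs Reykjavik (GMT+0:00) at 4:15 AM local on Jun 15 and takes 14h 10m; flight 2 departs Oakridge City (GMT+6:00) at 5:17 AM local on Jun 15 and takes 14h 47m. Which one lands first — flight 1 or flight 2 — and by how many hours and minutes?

the second, by 4 hours 21 minutes

Flight 1 departs at 4:15 AM UTC (Jun 15).
+14 hours 10 minutes → arrive 6:25 PM UTC on Jun 15.
Flight 2 in UTC: 5:17 AM − 6:00 = 11:17 PM on Jun 14.
+14 hours 47 minutes → arrive 2:04 PM UTC on Jun 15.
Flight 2 lands earlier by 4 hours 21 minutes.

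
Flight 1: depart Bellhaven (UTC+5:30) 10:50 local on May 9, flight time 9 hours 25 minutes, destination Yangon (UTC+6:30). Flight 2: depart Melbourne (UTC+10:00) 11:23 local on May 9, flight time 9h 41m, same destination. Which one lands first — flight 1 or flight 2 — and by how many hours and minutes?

the second, by 3 hours 41 minutes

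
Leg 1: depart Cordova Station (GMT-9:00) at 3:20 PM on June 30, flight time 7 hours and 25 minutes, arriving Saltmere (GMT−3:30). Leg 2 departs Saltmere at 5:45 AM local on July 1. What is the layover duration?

Convert departure to UTC: 3:20 PM + 9:00 = 12:20 AM UTC on Jul 1.
Add 7 hours and 25 minutes flight time → 7:45 AM UTC.
Saltmere is UTC−3:30, so local arrival = 7:45 AM − 3:30 = 4:15 AM on Jul 1.
Layover = 5:45 AM − 4:15 AM = 1 hour 30 minutes.

1 hour 30 minutes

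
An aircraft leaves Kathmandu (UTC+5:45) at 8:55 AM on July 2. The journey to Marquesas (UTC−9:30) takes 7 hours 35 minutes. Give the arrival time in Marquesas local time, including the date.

1:15 AM on July 2

Convert departure to UTC: 8:55 AM − 5:45 = 3:10 AM UTC on Jul 2.
Add 7 hours and 35 minutes travel time → 10:45 AM UTC.
Marquesas is UTC−9:30, so local arrival = 10:45 AM − 9:30 = 1:15 AM on Jul 2.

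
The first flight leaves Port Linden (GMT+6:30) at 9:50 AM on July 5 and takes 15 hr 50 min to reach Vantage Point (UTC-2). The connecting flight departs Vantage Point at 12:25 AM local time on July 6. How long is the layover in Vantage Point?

Convert departure to UTC: 9:50 AM − 6:30 = 3:20 AM UTC on Jul 5.
Add 15 hours 50 minutes flight time → 7:10 PM UTC.
Vantage Point is UTC−2:00, so local arrival = 7:10 PM − 2:00 = 5:10 PM on Jul 5.
Layover = 12:25 AM − 5:10 PM (+1 day) = 7 hours 15 minutes.

7 hours 15 minutes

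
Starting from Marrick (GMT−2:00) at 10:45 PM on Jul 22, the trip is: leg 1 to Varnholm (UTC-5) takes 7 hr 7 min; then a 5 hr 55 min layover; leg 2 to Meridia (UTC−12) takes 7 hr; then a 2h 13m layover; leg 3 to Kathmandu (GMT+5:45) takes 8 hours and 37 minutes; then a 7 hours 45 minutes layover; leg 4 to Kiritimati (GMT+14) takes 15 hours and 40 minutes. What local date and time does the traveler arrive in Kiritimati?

Convert departure to UTC: 10:45 PM + 2:00 = 12:45 AM UTC on Jul 23.
Add 7 hours 7 minutes leg 1 → 7:52 AM UTC.
Add 5 hours 55 minutes layover in Varnholm → 1:47 PM UTC.
Add 7 hours leg 2 → 8:47 PM UTC.
Add 2 hours and 13 minutes layover in Meridia → 11:00 PM UTC.
Add 8 hours 37 minutes leg 3 → 7:37 AM UTC (Jul 24).
Add 7 hours and 45 minutes layover in Kathmandu → 3:22 PM UTC.
Add 15 hours 40 minutes leg 4 → 7:02 AM UTC (Jul 25).
Kiritimati is UTC+14:00, so local arrival = 7:02 AM + 14:00 = 9:02 PM on Jul 25.

9:02 PM on Jul 25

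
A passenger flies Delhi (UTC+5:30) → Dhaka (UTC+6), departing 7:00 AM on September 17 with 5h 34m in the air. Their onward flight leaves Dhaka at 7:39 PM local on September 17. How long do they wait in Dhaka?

6 hours 35 minutes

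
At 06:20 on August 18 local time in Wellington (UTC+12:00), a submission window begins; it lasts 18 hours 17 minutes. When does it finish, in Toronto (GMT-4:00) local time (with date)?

Toronto is 16:00 behind Wellington.
After 18 hours and 17 minutes it is 00:37 (Aug 19) in Wellington.
Shift by the zone difference: 00:37 − 16:00 = 08:37 on Aug 18 in Toronto.

08:37 on August 18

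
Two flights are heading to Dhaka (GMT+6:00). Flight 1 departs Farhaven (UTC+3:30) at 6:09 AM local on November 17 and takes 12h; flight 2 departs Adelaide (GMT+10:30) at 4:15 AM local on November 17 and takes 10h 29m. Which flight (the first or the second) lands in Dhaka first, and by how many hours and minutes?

Flight 1 in UTC: 6:09 AM − 3:30 = 2:39 AM on Nov 17.
+12 hours → arrive 2:39 PM UTC on Nov 17.
Flight 2 in UTC: 4:15 AM − 10:30 = 5:45 PM on Nov 16.
+10 hours 29 minutes → arrive 4:14 AM UTC on Nov 17.
Flight 2 lands earlier by 10 hours 25 minutes.

the second, by 10 hours 25 minutes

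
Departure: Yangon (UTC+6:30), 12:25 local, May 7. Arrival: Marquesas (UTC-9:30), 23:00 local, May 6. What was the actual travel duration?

Departure in UTC: 12:25 − 6:30 = 05:55 on May 7.
Arrival in UTC: 23:00 + 9:30 = 08:30 on May 7.
Elapsed = 08:30 − 05:55 = 2 hours 35 minutes.

2 hours 35 minutes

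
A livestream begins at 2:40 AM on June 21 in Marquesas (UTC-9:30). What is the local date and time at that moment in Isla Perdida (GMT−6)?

6:10 AM on Jun 21

Isla Perdida is 3:30 ahead of Marquesas.
Shift by the zone difference: 2:40 AM + 3:30 = 6:10 AM on Jun 21 in Isla Perdida.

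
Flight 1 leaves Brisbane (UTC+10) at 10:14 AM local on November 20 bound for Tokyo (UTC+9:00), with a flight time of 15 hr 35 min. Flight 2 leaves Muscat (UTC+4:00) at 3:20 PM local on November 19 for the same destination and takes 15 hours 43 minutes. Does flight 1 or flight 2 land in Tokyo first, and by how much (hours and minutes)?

Flight 1 in UTC: 10:14 AM − 10:00 = 12:14 AM on Nov 20.
+15 hours 35 minutes → arrive 3:49 PM UTC on Nov 20.
Flight 2 in UTC: 3:20 PM − 4:00 = 11:20 AM on Nov 19.
+15 hours and 43 minutes → arrive 3:03 AM UTC on Nov 20.
Flight 2 lands earlier by 12 hours 46 minutes.

the second, by 12 hours 46 minutes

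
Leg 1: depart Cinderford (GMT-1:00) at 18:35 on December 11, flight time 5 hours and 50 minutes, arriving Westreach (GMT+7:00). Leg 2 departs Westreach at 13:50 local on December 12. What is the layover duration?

5 hours 25 minutes

Convert departure to UTC: 18:35 + 1:00 = 19:35 UTC on Dec 11.
Add 5 hours 50 minutes flight time → 01:25 UTC (Dec 12).
Westreach is UTC+7:00, so local arrival = 01:25 + 7:00 = 08:25 on Dec 12.
Layover = 13:50 − 08:25 = 5 hours 25 minutes.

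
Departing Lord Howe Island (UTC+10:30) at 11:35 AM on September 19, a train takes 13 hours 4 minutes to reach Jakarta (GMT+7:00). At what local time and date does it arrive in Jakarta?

9:09 PM on September 19

Convert departure to UTC: 11:35 AM − 10:30 = 1:05 AM UTC on Sep 19.
Add 13 hours and 4 minutes travel time → 2:09 PM UTC.
Jakarta is UTC+7:00, so local arrival = 2:09 PM + 7:00 = 9:09 PM on Sep 19.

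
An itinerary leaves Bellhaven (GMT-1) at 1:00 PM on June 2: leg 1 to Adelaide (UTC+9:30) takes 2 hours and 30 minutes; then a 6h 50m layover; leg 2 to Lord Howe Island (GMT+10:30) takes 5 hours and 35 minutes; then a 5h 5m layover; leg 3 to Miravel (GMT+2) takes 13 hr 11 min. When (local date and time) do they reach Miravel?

1:11 AM on Jun 4

Convert departure to UTC: 1:00 PM + 1:00 = 2:00 PM UTC on Jun 2.
Add 2 hours and 30 minutes leg 1 → 4:30 PM UTC.
Add 6 hours and 50 minutes layover in Adelaide → 11:20 PM UTC.
Add 5 hours and 35 minutes leg 2 → 4:55 AM UTC (Jun 3).
Add 5 hours 5 minutes layover in Lord Howe Island → 10:00 AM UTC.
Add 13 hours 11 minutes leg 3 → 11:11 PM UTC.
Miravel is UTC+2:00, so local arrival = 11:11 PM + 2:00 = 1:11 AM on Jun 4.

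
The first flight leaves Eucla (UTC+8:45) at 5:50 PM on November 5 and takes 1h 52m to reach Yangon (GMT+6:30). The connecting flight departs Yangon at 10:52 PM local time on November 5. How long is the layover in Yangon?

Convert departure to UTC: 5:50 PM − 8:45 = 9:05 AM UTC on Nov 5.
Add 1 hour 52 minutes flight time → 10:57 AM UTC.
Yangon is UTC+6:30, so local arrival = 10:57 AM + 6:30 = 5:27 PM on Nov 5.
Layover = 10:52 PM − 5:27 PM = 5 hours 25 minutes.

5 hours 25 minutes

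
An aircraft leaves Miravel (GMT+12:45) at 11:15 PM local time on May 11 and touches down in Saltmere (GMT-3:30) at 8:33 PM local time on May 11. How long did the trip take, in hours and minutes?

13 hours 33 minutes

Saltmere is 16:15 behind Miravel.
Clock-face elapsed time (ignoring zones) is −2 hours 42 minutes.
Actual elapsed = −2 hours 42 minutes + 16:15 = 13 hours 33 minutes.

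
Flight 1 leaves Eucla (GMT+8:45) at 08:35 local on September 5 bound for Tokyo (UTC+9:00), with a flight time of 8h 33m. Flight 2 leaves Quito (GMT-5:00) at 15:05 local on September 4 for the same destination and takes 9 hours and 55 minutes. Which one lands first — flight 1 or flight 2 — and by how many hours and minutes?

Flight 1 in UTC: 08:35 − 8:45 = 23:50 on Sep 4.
+8 hours and 33 minutes → arrive 08:23 UTC on Sep 5.
Flight 2 in UTC: 15:05 + 5:00 = 20:05 on Sep 4.
+9 hours 55 minutes → arrive 06:00 UTC on Sep 5.
Flight 2 lands earlier by 2 hours 23 minutes.

the second, by 2 hours 23 minutes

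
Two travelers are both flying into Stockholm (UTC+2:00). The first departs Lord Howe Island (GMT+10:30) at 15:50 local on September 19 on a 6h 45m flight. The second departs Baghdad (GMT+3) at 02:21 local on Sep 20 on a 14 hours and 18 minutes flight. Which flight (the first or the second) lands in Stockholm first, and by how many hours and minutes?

Flight 1 in UTC: 15:50 − 10:30 = 05:20 on Sep 19.
+6 hours 45 minutes → arrive 12:05 UTC on Sep 19.
Flight 2 in UTC: 02:21 − 3:00 = 23:21 on Sep 19.
+14 hours and 18 minutes → arrive 13:39 UTC on Sep 20.
Flight 1 lands earlier by 25 hours 34 minutes.

the first, by 25 hours 34 minutes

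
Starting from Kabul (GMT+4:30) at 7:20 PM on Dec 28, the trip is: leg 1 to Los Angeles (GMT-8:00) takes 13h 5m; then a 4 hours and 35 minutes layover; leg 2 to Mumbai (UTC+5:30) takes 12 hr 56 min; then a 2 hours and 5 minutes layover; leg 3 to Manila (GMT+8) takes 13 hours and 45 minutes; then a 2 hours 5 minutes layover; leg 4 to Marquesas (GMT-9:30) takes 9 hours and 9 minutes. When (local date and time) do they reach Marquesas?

Convert departure to UTC: 7:20 PM − 4:30 = 2:50 PM UTC on Dec 28.
Add 13 hours 5 minutes leg 1 → 3:55 AM UTC (Dec 29).
Add 4 hours and 35 minutes layover in Los Angeles → 8:30 AM UTC.
Add 12 hours and 56 minutes leg 2 → 9:26 PM UTC.
Add 2 hours 5 minutes layover in Mumbai → 11:31 PM UTC.
Add 13 hours and 45 minutes leg 3 → 1:16 PM UTC (Dec 30).
Add 2 hours and 5 minutes layover in Manila → 3:21 PM UTC.
Add 9 hours 9 minutes leg 4 → 12:30 AM UTC (Dec 31).
Marquesas is UTC−9:30, so local arrival = 12:30 AM − 9:30 = 3:00 PM on Dec 30.

3:00 PM on December 30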